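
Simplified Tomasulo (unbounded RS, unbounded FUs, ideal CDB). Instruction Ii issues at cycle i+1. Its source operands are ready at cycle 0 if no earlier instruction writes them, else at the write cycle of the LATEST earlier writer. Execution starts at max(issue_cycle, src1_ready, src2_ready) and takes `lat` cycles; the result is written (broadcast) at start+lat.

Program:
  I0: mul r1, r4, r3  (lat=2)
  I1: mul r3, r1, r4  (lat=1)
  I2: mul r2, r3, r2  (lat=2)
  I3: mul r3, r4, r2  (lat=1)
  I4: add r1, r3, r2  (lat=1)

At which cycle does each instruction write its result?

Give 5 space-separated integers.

Answer: 3 4 6 7 8

Derivation:
I0 mul r1: issue@1 deps=(None,None) exec_start@1 write@3
I1 mul r3: issue@2 deps=(0,None) exec_start@3 write@4
I2 mul r2: issue@3 deps=(1,None) exec_start@4 write@6
I3 mul r3: issue@4 deps=(None,2) exec_start@6 write@7
I4 add r1: issue@5 deps=(3,2) exec_start@7 write@8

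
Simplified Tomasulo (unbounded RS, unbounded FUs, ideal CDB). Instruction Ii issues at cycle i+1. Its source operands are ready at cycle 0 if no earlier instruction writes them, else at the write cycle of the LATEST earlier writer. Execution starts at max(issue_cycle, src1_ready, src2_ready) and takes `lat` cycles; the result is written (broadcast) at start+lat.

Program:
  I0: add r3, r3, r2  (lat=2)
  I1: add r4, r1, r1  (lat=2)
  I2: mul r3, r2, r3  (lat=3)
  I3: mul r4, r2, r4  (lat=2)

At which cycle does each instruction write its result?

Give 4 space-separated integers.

I0 add r3: issue@1 deps=(None,None) exec_start@1 write@3
I1 add r4: issue@2 deps=(None,None) exec_start@2 write@4
I2 mul r3: issue@3 deps=(None,0) exec_start@3 write@6
I3 mul r4: issue@4 deps=(None,1) exec_start@4 write@6

Answer: 3 4 6 6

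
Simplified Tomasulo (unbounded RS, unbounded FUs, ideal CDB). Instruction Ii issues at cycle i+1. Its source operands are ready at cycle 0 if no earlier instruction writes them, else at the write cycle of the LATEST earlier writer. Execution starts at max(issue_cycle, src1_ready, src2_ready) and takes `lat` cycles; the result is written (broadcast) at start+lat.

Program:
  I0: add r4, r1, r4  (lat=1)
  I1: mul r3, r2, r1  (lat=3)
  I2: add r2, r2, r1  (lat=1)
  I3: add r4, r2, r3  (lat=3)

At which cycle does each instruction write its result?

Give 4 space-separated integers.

I0 add r4: issue@1 deps=(None,None) exec_start@1 write@2
I1 mul r3: issue@2 deps=(None,None) exec_start@2 write@5
I2 add r2: issue@3 deps=(None,None) exec_start@3 write@4
I3 add r4: issue@4 deps=(2,1) exec_start@5 write@8

Answer: 2 5 4 8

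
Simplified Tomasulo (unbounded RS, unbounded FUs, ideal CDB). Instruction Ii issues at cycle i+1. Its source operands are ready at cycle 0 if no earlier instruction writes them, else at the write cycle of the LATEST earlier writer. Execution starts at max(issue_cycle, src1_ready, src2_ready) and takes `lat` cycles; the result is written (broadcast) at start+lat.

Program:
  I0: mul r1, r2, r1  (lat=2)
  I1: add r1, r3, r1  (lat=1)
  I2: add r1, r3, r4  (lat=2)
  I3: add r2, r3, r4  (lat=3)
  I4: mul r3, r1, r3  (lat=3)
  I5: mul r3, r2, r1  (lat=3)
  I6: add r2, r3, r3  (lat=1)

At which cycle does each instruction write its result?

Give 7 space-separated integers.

I0 mul r1: issue@1 deps=(None,None) exec_start@1 write@3
I1 add r1: issue@2 deps=(None,0) exec_start@3 write@4
I2 add r1: issue@3 deps=(None,None) exec_start@3 write@5
I3 add r2: issue@4 deps=(None,None) exec_start@4 write@7
I4 mul r3: issue@5 deps=(2,None) exec_start@5 write@8
I5 mul r3: issue@6 deps=(3,2) exec_start@7 write@10
I6 add r2: issue@7 deps=(5,5) exec_start@10 write@11

Answer: 3 4 5 7 8 10 11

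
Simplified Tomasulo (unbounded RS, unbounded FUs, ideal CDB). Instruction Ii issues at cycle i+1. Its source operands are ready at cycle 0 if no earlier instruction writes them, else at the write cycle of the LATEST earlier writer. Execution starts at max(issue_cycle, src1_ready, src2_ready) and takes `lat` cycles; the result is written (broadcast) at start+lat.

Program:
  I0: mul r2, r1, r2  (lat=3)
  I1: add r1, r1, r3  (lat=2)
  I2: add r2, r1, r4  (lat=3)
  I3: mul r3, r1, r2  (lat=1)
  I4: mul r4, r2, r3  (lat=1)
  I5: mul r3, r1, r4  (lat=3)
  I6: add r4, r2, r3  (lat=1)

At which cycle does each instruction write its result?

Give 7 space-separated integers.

Answer: 4 4 7 8 9 12 13

Derivation:
I0 mul r2: issue@1 deps=(None,None) exec_start@1 write@4
I1 add r1: issue@2 deps=(None,None) exec_start@2 write@4
I2 add r2: issue@3 deps=(1,None) exec_start@4 write@7
I3 mul r3: issue@4 deps=(1,2) exec_start@7 write@8
I4 mul r4: issue@5 deps=(2,3) exec_start@8 write@9
I5 mul r3: issue@6 deps=(1,4) exec_start@9 write@12
I6 add r4: issue@7 deps=(2,5) exec_start@12 write@13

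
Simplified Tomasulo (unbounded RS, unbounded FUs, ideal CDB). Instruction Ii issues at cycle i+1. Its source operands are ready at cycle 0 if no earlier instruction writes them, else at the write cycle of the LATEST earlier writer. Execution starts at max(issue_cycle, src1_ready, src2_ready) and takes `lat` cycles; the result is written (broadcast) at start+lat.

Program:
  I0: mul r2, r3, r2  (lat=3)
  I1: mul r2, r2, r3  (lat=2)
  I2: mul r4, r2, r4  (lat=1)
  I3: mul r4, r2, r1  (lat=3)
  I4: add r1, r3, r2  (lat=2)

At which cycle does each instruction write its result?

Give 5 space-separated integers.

I0 mul r2: issue@1 deps=(None,None) exec_start@1 write@4
I1 mul r2: issue@2 deps=(0,None) exec_start@4 write@6
I2 mul r4: issue@3 deps=(1,None) exec_start@6 write@7
I3 mul r4: issue@4 deps=(1,None) exec_start@6 write@9
I4 add r1: issue@5 deps=(None,1) exec_start@6 write@8

Answer: 4 6 7 9 8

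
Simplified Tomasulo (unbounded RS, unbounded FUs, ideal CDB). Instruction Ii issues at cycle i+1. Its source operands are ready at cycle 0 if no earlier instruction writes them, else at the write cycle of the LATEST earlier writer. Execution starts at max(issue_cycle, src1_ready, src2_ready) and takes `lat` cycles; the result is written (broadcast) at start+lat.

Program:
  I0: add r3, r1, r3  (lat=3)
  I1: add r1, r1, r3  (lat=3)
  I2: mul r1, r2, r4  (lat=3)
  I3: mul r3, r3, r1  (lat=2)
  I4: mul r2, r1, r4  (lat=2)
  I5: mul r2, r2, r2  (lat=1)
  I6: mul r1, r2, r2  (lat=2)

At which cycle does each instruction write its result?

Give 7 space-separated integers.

I0 add r3: issue@1 deps=(None,None) exec_start@1 write@4
I1 add r1: issue@2 deps=(None,0) exec_start@4 write@7
I2 mul r1: issue@3 deps=(None,None) exec_start@3 write@6
I3 mul r3: issue@4 deps=(0,2) exec_start@6 write@8
I4 mul r2: issue@5 deps=(2,None) exec_start@6 write@8
I5 mul r2: issue@6 deps=(4,4) exec_start@8 write@9
I6 mul r1: issue@7 deps=(5,5) exec_start@9 write@11

Answer: 4 7 6 8 8 9 11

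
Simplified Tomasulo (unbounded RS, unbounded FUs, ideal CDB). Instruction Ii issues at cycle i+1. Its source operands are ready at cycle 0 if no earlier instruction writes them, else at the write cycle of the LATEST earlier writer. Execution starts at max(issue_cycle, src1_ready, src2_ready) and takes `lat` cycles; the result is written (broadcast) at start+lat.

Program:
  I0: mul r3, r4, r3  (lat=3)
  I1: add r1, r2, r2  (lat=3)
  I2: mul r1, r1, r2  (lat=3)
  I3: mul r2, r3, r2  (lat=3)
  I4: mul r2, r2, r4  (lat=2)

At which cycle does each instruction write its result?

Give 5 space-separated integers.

I0 mul r3: issue@1 deps=(None,None) exec_start@1 write@4
I1 add r1: issue@2 deps=(None,None) exec_start@2 write@5
I2 mul r1: issue@3 deps=(1,None) exec_start@5 write@8
I3 mul r2: issue@4 deps=(0,None) exec_start@4 write@7
I4 mul r2: issue@5 deps=(3,None) exec_start@7 write@9

Answer: 4 5 8 7 9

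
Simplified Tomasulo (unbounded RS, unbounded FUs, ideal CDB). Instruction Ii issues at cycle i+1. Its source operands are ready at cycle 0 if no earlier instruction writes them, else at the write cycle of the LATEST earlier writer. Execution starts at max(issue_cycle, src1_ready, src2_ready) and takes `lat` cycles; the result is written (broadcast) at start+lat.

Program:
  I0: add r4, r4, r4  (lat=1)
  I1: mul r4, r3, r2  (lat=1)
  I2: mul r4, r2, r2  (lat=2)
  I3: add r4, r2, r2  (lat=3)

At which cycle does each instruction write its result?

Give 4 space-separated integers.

Answer: 2 3 5 7

Derivation:
I0 add r4: issue@1 deps=(None,None) exec_start@1 write@2
I1 mul r4: issue@2 deps=(None,None) exec_start@2 write@3
I2 mul r4: issue@3 deps=(None,None) exec_start@3 write@5
I3 add r4: issue@4 deps=(None,None) exec_start@4 write@7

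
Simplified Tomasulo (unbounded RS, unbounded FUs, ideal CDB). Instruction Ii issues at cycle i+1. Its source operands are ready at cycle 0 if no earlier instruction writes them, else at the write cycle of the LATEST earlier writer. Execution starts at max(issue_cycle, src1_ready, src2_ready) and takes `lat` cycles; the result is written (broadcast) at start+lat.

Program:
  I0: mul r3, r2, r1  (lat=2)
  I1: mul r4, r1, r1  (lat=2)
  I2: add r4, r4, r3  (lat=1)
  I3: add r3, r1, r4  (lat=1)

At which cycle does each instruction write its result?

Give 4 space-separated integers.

Answer: 3 4 5 6

Derivation:
I0 mul r3: issue@1 deps=(None,None) exec_start@1 write@3
I1 mul r4: issue@2 deps=(None,None) exec_start@2 write@4
I2 add r4: issue@3 deps=(1,0) exec_start@4 write@5
I3 add r3: issue@4 deps=(None,2) exec_start@5 write@6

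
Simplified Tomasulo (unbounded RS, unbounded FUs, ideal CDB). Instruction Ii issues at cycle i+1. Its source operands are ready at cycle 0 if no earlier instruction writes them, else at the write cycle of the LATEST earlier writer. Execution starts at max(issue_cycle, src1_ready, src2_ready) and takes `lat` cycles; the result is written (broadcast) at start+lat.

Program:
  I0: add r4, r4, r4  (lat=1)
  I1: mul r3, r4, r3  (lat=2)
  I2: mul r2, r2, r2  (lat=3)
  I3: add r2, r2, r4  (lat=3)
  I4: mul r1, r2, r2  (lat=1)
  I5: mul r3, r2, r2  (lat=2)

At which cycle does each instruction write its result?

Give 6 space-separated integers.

I0 add r4: issue@1 deps=(None,None) exec_start@1 write@2
I1 mul r3: issue@2 deps=(0,None) exec_start@2 write@4
I2 mul r2: issue@3 deps=(None,None) exec_start@3 write@6
I3 add r2: issue@4 deps=(2,0) exec_start@6 write@9
I4 mul r1: issue@5 deps=(3,3) exec_start@9 write@10
I5 mul r3: issue@6 deps=(3,3) exec_start@9 write@11

Answer: 2 4 6 9 10 11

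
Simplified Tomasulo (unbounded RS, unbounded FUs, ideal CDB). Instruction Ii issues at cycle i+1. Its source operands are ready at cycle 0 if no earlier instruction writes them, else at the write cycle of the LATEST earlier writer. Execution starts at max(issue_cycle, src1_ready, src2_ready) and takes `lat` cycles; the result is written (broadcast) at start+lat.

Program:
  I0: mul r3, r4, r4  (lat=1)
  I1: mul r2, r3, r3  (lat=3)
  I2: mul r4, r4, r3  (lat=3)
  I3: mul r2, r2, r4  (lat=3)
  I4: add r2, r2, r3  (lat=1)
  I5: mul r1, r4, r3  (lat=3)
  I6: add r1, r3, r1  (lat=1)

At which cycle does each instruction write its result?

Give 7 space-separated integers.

Answer: 2 5 6 9 10 9 10

Derivation:
I0 mul r3: issue@1 deps=(None,None) exec_start@1 write@2
I1 mul r2: issue@2 deps=(0,0) exec_start@2 write@5
I2 mul r4: issue@3 deps=(None,0) exec_start@3 write@6
I3 mul r2: issue@4 deps=(1,2) exec_start@6 write@9
I4 add r2: issue@5 deps=(3,0) exec_start@9 write@10
I5 mul r1: issue@6 deps=(2,0) exec_start@6 write@9
I6 add r1: issue@7 deps=(0,5) exec_start@9 write@10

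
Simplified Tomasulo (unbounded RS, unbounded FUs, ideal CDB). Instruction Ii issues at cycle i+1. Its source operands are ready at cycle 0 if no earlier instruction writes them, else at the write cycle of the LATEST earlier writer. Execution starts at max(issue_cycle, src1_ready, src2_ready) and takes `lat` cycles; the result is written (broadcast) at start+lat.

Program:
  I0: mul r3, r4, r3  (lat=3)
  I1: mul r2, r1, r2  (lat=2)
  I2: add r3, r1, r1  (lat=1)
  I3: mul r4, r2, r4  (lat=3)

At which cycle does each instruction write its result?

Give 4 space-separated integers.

Answer: 4 4 4 7

Derivation:
I0 mul r3: issue@1 deps=(None,None) exec_start@1 write@4
I1 mul r2: issue@2 deps=(None,None) exec_start@2 write@4
I2 add r3: issue@3 deps=(None,None) exec_start@3 write@4
I3 mul r4: issue@4 deps=(1,None) exec_start@4 write@7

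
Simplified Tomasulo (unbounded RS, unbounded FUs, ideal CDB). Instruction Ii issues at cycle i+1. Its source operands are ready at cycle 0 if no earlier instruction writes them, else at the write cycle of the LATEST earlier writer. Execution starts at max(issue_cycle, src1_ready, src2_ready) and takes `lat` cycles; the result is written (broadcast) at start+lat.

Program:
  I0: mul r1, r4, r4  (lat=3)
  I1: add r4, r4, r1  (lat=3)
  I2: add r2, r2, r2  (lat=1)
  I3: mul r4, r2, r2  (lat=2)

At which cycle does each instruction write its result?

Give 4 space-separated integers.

Answer: 4 7 4 6

Derivation:
I0 mul r1: issue@1 deps=(None,None) exec_start@1 write@4
I1 add r4: issue@2 deps=(None,0) exec_start@4 write@7
I2 add r2: issue@3 deps=(None,None) exec_start@3 write@4
I3 mul r4: issue@4 deps=(2,2) exec_start@4 write@6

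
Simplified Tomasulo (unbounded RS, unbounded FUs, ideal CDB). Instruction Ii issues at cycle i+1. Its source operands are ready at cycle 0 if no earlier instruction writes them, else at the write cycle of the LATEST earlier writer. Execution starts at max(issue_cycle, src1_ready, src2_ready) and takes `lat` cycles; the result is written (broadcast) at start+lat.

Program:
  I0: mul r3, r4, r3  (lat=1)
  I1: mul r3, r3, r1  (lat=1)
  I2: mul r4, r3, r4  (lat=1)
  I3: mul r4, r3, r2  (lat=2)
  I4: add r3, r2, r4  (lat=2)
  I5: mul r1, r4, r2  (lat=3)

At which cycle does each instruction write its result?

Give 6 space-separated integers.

I0 mul r3: issue@1 deps=(None,None) exec_start@1 write@2
I1 mul r3: issue@2 deps=(0,None) exec_start@2 write@3
I2 mul r4: issue@3 deps=(1,None) exec_start@3 write@4
I3 mul r4: issue@4 deps=(1,None) exec_start@4 write@6
I4 add r3: issue@5 deps=(None,3) exec_start@6 write@8
I5 mul r1: issue@6 deps=(3,None) exec_start@6 write@9

Answer: 2 3 4 6 8 9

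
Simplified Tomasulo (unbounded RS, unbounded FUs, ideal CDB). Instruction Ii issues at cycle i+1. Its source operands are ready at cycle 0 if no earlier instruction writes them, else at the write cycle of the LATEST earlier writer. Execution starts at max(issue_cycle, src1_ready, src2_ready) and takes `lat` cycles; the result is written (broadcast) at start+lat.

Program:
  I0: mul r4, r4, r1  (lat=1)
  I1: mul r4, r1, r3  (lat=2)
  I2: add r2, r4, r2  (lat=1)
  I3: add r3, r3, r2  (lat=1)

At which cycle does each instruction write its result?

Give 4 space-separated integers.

I0 mul r4: issue@1 deps=(None,None) exec_start@1 write@2
I1 mul r4: issue@2 deps=(None,None) exec_start@2 write@4
I2 add r2: issue@3 deps=(1,None) exec_start@4 write@5
I3 add r3: issue@4 deps=(None,2) exec_start@5 write@6

Answer: 2 4 5 6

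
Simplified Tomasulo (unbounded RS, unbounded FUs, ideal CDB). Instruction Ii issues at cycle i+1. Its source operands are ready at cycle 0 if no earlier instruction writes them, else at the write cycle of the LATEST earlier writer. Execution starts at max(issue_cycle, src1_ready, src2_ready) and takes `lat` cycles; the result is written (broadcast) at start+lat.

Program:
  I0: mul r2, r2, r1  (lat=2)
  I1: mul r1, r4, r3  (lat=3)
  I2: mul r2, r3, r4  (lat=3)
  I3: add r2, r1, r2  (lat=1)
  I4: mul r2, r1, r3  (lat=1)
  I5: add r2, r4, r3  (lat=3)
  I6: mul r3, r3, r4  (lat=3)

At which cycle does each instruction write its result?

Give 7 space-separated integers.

I0 mul r2: issue@1 deps=(None,None) exec_start@1 write@3
I1 mul r1: issue@2 deps=(None,None) exec_start@2 write@5
I2 mul r2: issue@3 deps=(None,None) exec_start@3 write@6
I3 add r2: issue@4 deps=(1,2) exec_start@6 write@7
I4 mul r2: issue@5 deps=(1,None) exec_start@5 write@6
I5 add r2: issue@6 deps=(None,None) exec_start@6 write@9
I6 mul r3: issue@7 deps=(None,None) exec_start@7 write@10

Answer: 3 5 6 7 6 9 10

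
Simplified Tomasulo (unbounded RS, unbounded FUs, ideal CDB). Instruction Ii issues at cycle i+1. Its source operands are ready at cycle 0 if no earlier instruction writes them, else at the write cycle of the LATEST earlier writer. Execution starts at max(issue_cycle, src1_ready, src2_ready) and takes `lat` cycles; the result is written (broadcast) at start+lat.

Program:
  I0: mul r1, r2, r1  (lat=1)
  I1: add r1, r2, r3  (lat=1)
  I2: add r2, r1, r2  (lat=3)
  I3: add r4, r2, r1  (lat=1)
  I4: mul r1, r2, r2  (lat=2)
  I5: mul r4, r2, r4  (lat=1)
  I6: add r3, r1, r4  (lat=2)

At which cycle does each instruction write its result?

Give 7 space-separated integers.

I0 mul r1: issue@1 deps=(None,None) exec_start@1 write@2
I1 add r1: issue@2 deps=(None,None) exec_start@2 write@3
I2 add r2: issue@3 deps=(1,None) exec_start@3 write@6
I3 add r4: issue@4 deps=(2,1) exec_start@6 write@7
I4 mul r1: issue@5 deps=(2,2) exec_start@6 write@8
I5 mul r4: issue@6 deps=(2,3) exec_start@7 write@8
I6 add r3: issue@7 deps=(4,5) exec_start@8 write@10

Answer: 2 3 6 7 8 8 10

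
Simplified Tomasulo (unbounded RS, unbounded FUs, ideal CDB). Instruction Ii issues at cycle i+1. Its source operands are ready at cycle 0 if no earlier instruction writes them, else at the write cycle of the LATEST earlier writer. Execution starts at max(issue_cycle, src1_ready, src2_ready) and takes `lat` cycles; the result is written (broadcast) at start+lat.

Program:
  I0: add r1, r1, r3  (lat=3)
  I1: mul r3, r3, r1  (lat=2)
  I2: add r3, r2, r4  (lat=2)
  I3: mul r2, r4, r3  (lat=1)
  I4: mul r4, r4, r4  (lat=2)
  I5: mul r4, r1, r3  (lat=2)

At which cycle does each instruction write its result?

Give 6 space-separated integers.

Answer: 4 6 5 6 7 8

Derivation:
I0 add r1: issue@1 deps=(None,None) exec_start@1 write@4
I1 mul r3: issue@2 deps=(None,0) exec_start@4 write@6
I2 add r3: issue@3 deps=(None,None) exec_start@3 write@5
I3 mul r2: issue@4 deps=(None,2) exec_start@5 write@6
I4 mul r4: issue@5 deps=(None,None) exec_start@5 write@7
I5 mul r4: issue@6 deps=(0,2) exec_start@6 write@8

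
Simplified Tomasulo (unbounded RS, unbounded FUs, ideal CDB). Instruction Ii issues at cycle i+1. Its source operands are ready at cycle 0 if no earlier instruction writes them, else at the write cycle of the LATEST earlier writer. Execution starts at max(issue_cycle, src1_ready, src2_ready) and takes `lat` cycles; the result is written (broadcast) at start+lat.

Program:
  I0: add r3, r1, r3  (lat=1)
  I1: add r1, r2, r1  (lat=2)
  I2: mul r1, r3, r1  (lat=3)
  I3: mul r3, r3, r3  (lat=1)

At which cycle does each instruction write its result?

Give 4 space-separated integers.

Answer: 2 4 7 5

Derivation:
I0 add r3: issue@1 deps=(None,None) exec_start@1 write@2
I1 add r1: issue@2 deps=(None,None) exec_start@2 write@4
I2 mul r1: issue@3 deps=(0,1) exec_start@4 write@7
I3 mul r3: issue@4 deps=(0,0) exec_start@4 write@5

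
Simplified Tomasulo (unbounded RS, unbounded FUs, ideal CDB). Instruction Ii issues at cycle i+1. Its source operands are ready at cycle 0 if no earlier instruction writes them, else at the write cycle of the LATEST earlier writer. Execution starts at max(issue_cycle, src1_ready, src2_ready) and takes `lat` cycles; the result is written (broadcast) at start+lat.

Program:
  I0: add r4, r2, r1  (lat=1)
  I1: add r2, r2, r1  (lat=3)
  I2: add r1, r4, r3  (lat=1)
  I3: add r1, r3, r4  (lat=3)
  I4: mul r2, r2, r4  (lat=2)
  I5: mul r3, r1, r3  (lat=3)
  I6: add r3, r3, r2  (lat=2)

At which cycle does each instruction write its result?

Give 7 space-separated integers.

I0 add r4: issue@1 deps=(None,None) exec_start@1 write@2
I1 add r2: issue@2 deps=(None,None) exec_start@2 write@5
I2 add r1: issue@3 deps=(0,None) exec_start@3 write@4
I3 add r1: issue@4 deps=(None,0) exec_start@4 write@7
I4 mul r2: issue@5 deps=(1,0) exec_start@5 write@7
I5 mul r3: issue@6 deps=(3,None) exec_start@7 write@10
I6 add r3: issue@7 deps=(5,4) exec_start@10 write@12

Answer: 2 5 4 7 7 10 12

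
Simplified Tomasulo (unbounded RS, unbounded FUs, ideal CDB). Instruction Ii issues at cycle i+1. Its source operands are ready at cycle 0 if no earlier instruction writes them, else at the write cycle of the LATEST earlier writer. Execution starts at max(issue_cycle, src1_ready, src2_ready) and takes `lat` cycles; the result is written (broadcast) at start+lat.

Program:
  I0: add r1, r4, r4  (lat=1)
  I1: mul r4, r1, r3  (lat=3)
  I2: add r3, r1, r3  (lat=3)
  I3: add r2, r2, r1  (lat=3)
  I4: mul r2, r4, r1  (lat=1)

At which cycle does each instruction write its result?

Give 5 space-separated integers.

Answer: 2 5 6 7 6

Derivation:
I0 add r1: issue@1 deps=(None,None) exec_start@1 write@2
I1 mul r4: issue@2 deps=(0,None) exec_start@2 write@5
I2 add r3: issue@3 deps=(0,None) exec_start@3 write@6
I3 add r2: issue@4 deps=(None,0) exec_start@4 write@7
I4 mul r2: issue@5 deps=(1,0) exec_start@5 write@6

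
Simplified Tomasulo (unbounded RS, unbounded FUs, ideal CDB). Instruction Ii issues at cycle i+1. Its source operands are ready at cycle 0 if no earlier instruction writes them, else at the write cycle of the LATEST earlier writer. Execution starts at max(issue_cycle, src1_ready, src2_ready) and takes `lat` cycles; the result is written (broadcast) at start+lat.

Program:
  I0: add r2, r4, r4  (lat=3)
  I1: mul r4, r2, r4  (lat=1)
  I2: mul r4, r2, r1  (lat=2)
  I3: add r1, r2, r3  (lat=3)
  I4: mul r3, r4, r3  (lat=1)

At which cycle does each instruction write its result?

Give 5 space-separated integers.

I0 add r2: issue@1 deps=(None,None) exec_start@1 write@4
I1 mul r4: issue@2 deps=(0,None) exec_start@4 write@5
I2 mul r4: issue@3 deps=(0,None) exec_start@4 write@6
I3 add r1: issue@4 deps=(0,None) exec_start@4 write@7
I4 mul r3: issue@5 deps=(2,None) exec_start@6 write@7

Answer: 4 5 6 7 7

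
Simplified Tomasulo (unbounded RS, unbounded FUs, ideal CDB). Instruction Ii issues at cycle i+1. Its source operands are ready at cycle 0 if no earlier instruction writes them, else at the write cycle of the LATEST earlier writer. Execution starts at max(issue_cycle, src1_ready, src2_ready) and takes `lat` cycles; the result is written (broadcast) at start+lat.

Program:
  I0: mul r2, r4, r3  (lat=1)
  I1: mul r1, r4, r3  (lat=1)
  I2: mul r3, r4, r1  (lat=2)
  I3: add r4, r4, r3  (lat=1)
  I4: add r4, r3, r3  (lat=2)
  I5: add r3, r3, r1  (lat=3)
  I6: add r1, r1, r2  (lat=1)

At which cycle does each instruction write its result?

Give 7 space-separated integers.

I0 mul r2: issue@1 deps=(None,None) exec_start@1 write@2
I1 mul r1: issue@2 deps=(None,None) exec_start@2 write@3
I2 mul r3: issue@3 deps=(None,1) exec_start@3 write@5
I3 add r4: issue@4 deps=(None,2) exec_start@5 write@6
I4 add r4: issue@5 deps=(2,2) exec_start@5 write@7
I5 add r3: issue@6 deps=(2,1) exec_start@6 write@9
I6 add r1: issue@7 deps=(1,0) exec_start@7 write@8

Answer: 2 3 5 6 7 9 8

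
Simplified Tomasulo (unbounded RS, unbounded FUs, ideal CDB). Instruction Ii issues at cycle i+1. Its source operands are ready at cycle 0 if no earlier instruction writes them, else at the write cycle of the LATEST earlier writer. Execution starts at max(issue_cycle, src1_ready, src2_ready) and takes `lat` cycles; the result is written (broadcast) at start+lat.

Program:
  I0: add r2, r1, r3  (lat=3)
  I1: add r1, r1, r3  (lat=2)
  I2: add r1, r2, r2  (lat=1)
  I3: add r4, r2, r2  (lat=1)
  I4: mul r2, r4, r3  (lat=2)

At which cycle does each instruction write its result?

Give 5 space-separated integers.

I0 add r2: issue@1 deps=(None,None) exec_start@1 write@4
I1 add r1: issue@2 deps=(None,None) exec_start@2 write@4
I2 add r1: issue@3 deps=(0,0) exec_start@4 write@5
I3 add r4: issue@4 deps=(0,0) exec_start@4 write@5
I4 mul r2: issue@5 deps=(3,None) exec_start@5 write@7

Answer: 4 4 5 5 7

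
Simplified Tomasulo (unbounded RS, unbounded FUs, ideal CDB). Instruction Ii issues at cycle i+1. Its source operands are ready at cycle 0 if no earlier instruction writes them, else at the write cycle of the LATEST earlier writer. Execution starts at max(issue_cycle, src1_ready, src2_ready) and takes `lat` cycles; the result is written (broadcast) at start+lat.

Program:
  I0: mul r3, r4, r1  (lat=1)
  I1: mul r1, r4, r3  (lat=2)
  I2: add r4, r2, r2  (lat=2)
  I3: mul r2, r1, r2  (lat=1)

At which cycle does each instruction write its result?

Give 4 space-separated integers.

Answer: 2 4 5 5

Derivation:
I0 mul r3: issue@1 deps=(None,None) exec_start@1 write@2
I1 mul r1: issue@2 deps=(None,0) exec_start@2 write@4
I2 add r4: issue@3 deps=(None,None) exec_start@3 write@5
I3 mul r2: issue@4 deps=(1,None) exec_start@4 write@5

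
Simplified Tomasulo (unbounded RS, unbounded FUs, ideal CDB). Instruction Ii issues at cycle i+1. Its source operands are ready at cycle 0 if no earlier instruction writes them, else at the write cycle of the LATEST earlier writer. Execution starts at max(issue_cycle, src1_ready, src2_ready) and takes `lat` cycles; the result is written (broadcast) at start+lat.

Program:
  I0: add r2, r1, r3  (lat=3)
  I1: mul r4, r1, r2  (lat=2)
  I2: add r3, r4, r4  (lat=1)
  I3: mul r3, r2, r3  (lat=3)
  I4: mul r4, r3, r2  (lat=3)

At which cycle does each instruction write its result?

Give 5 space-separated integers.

I0 add r2: issue@1 deps=(None,None) exec_start@1 write@4
I1 mul r4: issue@2 deps=(None,0) exec_start@4 write@6
I2 add r3: issue@3 deps=(1,1) exec_start@6 write@7
I3 mul r3: issue@4 deps=(0,2) exec_start@7 write@10
I4 mul r4: issue@5 deps=(3,0) exec_start@10 write@13

Answer: 4 6 7 10 13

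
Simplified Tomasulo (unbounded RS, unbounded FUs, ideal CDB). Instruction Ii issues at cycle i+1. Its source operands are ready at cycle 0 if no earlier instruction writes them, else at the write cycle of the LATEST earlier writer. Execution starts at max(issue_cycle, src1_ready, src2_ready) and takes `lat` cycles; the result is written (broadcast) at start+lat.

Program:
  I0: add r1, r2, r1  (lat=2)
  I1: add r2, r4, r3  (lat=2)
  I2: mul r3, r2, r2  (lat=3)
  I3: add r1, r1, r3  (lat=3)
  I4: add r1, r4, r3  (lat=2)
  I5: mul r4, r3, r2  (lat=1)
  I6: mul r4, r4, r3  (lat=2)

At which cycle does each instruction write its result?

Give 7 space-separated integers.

I0 add r1: issue@1 deps=(None,None) exec_start@1 write@3
I1 add r2: issue@2 deps=(None,None) exec_start@2 write@4
I2 mul r3: issue@3 deps=(1,1) exec_start@4 write@7
I3 add r1: issue@4 deps=(0,2) exec_start@7 write@10
I4 add r1: issue@5 deps=(None,2) exec_start@7 write@9
I5 mul r4: issue@6 deps=(2,1) exec_start@7 write@8
I6 mul r4: issue@7 deps=(5,2) exec_start@8 write@10

Answer: 3 4 7 10 9 8 10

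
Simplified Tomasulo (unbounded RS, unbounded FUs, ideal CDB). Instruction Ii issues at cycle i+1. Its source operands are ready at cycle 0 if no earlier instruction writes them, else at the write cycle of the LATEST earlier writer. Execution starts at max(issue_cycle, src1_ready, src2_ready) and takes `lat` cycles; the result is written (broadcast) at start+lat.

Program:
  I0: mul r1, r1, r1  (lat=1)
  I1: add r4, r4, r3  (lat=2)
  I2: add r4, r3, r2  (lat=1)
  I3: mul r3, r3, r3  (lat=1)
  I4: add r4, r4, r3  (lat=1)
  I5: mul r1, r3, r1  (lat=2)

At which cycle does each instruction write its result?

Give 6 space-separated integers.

Answer: 2 4 4 5 6 8

Derivation:
I0 mul r1: issue@1 deps=(None,None) exec_start@1 write@2
I1 add r4: issue@2 deps=(None,None) exec_start@2 write@4
I2 add r4: issue@3 deps=(None,None) exec_start@3 write@4
I3 mul r3: issue@4 deps=(None,None) exec_start@4 write@5
I4 add r4: issue@5 deps=(2,3) exec_start@5 write@6
I5 mul r1: issue@6 deps=(3,0) exec_start@6 write@8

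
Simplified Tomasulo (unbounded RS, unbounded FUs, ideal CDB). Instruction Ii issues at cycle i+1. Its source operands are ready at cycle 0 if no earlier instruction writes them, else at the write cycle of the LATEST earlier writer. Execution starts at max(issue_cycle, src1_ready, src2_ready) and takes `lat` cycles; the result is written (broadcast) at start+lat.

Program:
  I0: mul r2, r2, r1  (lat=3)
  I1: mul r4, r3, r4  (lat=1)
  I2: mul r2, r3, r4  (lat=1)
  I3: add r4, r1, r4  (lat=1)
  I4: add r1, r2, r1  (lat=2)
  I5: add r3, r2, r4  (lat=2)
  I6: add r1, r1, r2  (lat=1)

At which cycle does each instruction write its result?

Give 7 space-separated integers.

I0 mul r2: issue@1 deps=(None,None) exec_start@1 write@4
I1 mul r4: issue@2 deps=(None,None) exec_start@2 write@3
I2 mul r2: issue@3 deps=(None,1) exec_start@3 write@4
I3 add r4: issue@4 deps=(None,1) exec_start@4 write@5
I4 add r1: issue@5 deps=(2,None) exec_start@5 write@7
I5 add r3: issue@6 deps=(2,3) exec_start@6 write@8
I6 add r1: issue@7 deps=(4,2) exec_start@7 write@8

Answer: 4 3 4 5 7 8 8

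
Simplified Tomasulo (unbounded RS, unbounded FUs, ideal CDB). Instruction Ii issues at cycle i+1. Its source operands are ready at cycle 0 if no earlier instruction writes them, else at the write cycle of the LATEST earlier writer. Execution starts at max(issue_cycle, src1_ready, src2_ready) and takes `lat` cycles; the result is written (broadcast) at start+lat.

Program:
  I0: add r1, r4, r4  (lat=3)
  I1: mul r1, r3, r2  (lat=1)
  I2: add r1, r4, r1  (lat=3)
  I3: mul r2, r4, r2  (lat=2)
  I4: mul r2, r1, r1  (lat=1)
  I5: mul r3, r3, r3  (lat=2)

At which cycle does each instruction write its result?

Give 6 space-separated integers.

I0 add r1: issue@1 deps=(None,None) exec_start@1 write@4
I1 mul r1: issue@2 deps=(None,None) exec_start@2 write@3
I2 add r1: issue@3 deps=(None,1) exec_start@3 write@6
I3 mul r2: issue@4 deps=(None,None) exec_start@4 write@6
I4 mul r2: issue@5 deps=(2,2) exec_start@6 write@7
I5 mul r3: issue@6 deps=(None,None) exec_start@6 write@8

Answer: 4 3 6 6 7 8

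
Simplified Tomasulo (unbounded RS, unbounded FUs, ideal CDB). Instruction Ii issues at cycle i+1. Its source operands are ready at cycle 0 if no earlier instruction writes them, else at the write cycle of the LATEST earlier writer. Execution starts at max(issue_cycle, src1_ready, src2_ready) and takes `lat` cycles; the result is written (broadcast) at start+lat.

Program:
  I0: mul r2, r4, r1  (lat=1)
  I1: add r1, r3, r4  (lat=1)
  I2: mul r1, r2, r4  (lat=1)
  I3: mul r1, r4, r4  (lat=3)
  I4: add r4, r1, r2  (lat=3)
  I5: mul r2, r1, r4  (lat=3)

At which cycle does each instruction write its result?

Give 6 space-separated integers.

Answer: 2 3 4 7 10 13

Derivation:
I0 mul r2: issue@1 deps=(None,None) exec_start@1 write@2
I1 add r1: issue@2 deps=(None,None) exec_start@2 write@3
I2 mul r1: issue@3 deps=(0,None) exec_start@3 write@4
I3 mul r1: issue@4 deps=(None,None) exec_start@4 write@7
I4 add r4: issue@5 deps=(3,0) exec_start@7 write@10
I5 mul r2: issue@6 deps=(3,4) exec_start@10 write@13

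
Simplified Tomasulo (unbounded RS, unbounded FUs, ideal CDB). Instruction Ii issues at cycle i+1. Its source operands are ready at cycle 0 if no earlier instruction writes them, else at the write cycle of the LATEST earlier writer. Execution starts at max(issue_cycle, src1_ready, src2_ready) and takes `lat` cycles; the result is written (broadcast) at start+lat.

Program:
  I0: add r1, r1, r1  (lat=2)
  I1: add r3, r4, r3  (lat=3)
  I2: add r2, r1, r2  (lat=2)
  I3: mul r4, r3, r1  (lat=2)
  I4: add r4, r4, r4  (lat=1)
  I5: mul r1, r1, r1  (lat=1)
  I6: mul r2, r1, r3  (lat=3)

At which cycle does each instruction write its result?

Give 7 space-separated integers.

I0 add r1: issue@1 deps=(None,None) exec_start@1 write@3
I1 add r3: issue@2 deps=(None,None) exec_start@2 write@5
I2 add r2: issue@3 deps=(0,None) exec_start@3 write@5
I3 mul r4: issue@4 deps=(1,0) exec_start@5 write@7
I4 add r4: issue@5 deps=(3,3) exec_start@7 write@8
I5 mul r1: issue@6 deps=(0,0) exec_start@6 write@7
I6 mul r2: issue@7 deps=(5,1) exec_start@7 write@10

Answer: 3 5 5 7 8 7 10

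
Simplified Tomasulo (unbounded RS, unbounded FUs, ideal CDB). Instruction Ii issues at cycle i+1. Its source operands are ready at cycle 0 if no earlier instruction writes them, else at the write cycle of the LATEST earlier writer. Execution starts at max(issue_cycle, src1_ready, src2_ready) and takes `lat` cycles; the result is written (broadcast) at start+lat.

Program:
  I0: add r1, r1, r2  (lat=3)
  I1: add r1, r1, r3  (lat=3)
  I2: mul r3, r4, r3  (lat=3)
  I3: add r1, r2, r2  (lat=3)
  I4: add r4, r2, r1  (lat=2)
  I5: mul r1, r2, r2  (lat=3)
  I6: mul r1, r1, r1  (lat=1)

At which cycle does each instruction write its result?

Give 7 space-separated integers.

Answer: 4 7 6 7 9 9 10

Derivation:
I0 add r1: issue@1 deps=(None,None) exec_start@1 write@4
I1 add r1: issue@2 deps=(0,None) exec_start@4 write@7
I2 mul r3: issue@3 deps=(None,None) exec_start@3 write@6
I3 add r1: issue@4 deps=(None,None) exec_start@4 write@7
I4 add r4: issue@5 deps=(None,3) exec_start@7 write@9
I5 mul r1: issue@6 deps=(None,None) exec_start@6 write@9
I6 mul r1: issue@7 deps=(5,5) exec_start@9 write@10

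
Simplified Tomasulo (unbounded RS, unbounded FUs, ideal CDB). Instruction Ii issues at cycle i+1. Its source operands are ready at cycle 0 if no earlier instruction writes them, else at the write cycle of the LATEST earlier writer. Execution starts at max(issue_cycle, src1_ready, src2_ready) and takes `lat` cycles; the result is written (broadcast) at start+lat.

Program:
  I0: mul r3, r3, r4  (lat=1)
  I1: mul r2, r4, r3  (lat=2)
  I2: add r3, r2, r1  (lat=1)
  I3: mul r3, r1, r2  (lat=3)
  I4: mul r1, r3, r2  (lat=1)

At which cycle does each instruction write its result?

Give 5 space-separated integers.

Answer: 2 4 5 7 8

Derivation:
I0 mul r3: issue@1 deps=(None,None) exec_start@1 write@2
I1 mul r2: issue@2 deps=(None,0) exec_start@2 write@4
I2 add r3: issue@3 deps=(1,None) exec_start@4 write@5
I3 mul r3: issue@4 deps=(None,1) exec_start@4 write@7
I4 mul r1: issue@5 deps=(3,1) exec_start@7 write@8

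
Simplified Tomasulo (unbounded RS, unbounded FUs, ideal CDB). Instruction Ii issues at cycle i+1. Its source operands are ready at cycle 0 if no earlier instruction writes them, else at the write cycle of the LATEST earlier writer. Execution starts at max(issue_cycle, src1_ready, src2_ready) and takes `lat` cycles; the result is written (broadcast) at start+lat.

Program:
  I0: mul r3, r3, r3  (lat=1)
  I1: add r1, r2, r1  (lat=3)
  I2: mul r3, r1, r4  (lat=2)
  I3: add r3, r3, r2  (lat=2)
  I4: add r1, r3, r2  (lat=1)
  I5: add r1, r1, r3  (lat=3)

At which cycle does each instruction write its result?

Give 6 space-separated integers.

Answer: 2 5 7 9 10 13

Derivation:
I0 mul r3: issue@1 deps=(None,None) exec_start@1 write@2
I1 add r1: issue@2 deps=(None,None) exec_start@2 write@5
I2 mul r3: issue@3 deps=(1,None) exec_start@5 write@7
I3 add r3: issue@4 deps=(2,None) exec_start@7 write@9
I4 add r1: issue@5 deps=(3,None) exec_start@9 write@10
I5 add r1: issue@6 deps=(4,3) exec_start@10 write@13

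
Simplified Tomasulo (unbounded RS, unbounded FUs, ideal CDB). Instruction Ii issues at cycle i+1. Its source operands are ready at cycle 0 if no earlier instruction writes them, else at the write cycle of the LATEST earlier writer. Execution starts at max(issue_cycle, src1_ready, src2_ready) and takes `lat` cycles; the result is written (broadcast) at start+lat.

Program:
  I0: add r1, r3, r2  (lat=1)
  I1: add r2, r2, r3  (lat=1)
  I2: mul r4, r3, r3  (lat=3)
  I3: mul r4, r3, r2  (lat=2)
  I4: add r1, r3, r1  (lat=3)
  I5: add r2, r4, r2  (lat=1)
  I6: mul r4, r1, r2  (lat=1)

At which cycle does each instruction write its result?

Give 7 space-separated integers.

Answer: 2 3 6 6 8 7 9

Derivation:
I0 add r1: issue@1 deps=(None,None) exec_start@1 write@2
I1 add r2: issue@2 deps=(None,None) exec_start@2 write@3
I2 mul r4: issue@3 deps=(None,None) exec_start@3 write@6
I3 mul r4: issue@4 deps=(None,1) exec_start@4 write@6
I4 add r1: issue@5 deps=(None,0) exec_start@5 write@8
I5 add r2: issue@6 deps=(3,1) exec_start@6 write@7
I6 mul r4: issue@7 deps=(4,5) exec_start@8 write@9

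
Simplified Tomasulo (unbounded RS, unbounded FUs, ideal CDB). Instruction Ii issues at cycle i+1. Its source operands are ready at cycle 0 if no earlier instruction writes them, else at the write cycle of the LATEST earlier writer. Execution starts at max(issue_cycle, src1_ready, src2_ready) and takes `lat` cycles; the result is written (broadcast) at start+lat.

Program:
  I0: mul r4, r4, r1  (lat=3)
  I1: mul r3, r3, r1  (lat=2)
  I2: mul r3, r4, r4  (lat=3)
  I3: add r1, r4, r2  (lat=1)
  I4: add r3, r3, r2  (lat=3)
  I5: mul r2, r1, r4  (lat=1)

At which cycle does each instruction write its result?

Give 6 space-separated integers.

Answer: 4 4 7 5 10 7

Derivation:
I0 mul r4: issue@1 deps=(None,None) exec_start@1 write@4
I1 mul r3: issue@2 deps=(None,None) exec_start@2 write@4
I2 mul r3: issue@3 deps=(0,0) exec_start@4 write@7
I3 add r1: issue@4 deps=(0,None) exec_start@4 write@5
I4 add r3: issue@5 deps=(2,None) exec_start@7 write@10
I5 mul r2: issue@6 deps=(3,0) exec_start@6 write@7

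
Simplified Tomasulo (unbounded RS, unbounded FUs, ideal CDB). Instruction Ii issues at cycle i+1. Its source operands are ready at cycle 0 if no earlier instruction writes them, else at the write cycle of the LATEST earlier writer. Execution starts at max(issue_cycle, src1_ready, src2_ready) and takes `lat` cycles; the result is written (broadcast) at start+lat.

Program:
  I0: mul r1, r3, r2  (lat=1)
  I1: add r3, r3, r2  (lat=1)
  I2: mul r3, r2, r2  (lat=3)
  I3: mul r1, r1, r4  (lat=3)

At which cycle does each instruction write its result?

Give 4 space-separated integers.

Answer: 2 3 6 7

Derivation:
I0 mul r1: issue@1 deps=(None,None) exec_start@1 write@2
I1 add r3: issue@2 deps=(None,None) exec_start@2 write@3
I2 mul r3: issue@3 deps=(None,None) exec_start@3 write@6
I3 mul r1: issue@4 deps=(0,None) exec_start@4 write@7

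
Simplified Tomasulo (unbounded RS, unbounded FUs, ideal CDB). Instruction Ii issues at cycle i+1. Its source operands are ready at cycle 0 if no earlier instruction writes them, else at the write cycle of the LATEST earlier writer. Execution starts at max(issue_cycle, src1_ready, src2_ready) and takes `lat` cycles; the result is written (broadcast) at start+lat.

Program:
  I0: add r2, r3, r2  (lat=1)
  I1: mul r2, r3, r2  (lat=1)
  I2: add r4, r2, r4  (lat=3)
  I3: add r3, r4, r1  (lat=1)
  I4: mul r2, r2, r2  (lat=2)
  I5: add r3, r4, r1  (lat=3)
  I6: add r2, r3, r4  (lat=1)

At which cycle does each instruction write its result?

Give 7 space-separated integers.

Answer: 2 3 6 7 7 9 10

Derivation:
I0 add r2: issue@1 deps=(None,None) exec_start@1 write@2
I1 mul r2: issue@2 deps=(None,0) exec_start@2 write@3
I2 add r4: issue@3 deps=(1,None) exec_start@3 write@6
I3 add r3: issue@4 deps=(2,None) exec_start@6 write@7
I4 mul r2: issue@5 deps=(1,1) exec_start@5 write@7
I5 add r3: issue@6 deps=(2,None) exec_start@6 write@9
I6 add r2: issue@7 deps=(5,2) exec_start@9 write@10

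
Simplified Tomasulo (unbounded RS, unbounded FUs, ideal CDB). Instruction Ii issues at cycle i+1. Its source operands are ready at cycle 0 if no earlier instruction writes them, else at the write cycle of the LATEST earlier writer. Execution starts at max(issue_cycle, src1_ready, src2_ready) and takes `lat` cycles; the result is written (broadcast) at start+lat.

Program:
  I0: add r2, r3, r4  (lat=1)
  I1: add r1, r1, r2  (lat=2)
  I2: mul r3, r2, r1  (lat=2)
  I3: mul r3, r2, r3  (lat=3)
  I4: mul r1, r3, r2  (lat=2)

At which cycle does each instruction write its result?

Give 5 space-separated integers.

I0 add r2: issue@1 deps=(None,None) exec_start@1 write@2
I1 add r1: issue@2 deps=(None,0) exec_start@2 write@4
I2 mul r3: issue@3 deps=(0,1) exec_start@4 write@6
I3 mul r3: issue@4 deps=(0,2) exec_start@6 write@9
I4 mul r1: issue@5 deps=(3,0) exec_start@9 write@11

Answer: 2 4 6 9 11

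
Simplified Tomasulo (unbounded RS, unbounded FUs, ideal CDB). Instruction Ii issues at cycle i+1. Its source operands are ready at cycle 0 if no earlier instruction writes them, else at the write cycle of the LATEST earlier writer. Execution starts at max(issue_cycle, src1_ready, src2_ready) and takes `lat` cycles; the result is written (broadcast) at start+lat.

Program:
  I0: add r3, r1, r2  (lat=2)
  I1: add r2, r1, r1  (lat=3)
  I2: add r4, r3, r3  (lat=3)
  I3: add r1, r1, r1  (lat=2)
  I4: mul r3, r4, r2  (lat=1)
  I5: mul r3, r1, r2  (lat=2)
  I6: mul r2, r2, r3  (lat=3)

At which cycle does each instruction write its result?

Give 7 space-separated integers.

I0 add r3: issue@1 deps=(None,None) exec_start@1 write@3
I1 add r2: issue@2 deps=(None,None) exec_start@2 write@5
I2 add r4: issue@3 deps=(0,0) exec_start@3 write@6
I3 add r1: issue@4 deps=(None,None) exec_start@4 write@6
I4 mul r3: issue@5 deps=(2,1) exec_start@6 write@7
I5 mul r3: issue@6 deps=(3,1) exec_start@6 write@8
I6 mul r2: issue@7 deps=(1,5) exec_start@8 write@11

Answer: 3 5 6 6 7 8 11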